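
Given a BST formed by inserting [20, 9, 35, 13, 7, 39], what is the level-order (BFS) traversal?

Tree insertion order: [20, 9, 35, 13, 7, 39]
Tree (level-order array): [20, 9, 35, 7, 13, None, 39]
BFS from the root, enqueuing left then right child of each popped node:
  queue [20] -> pop 20, enqueue [9, 35], visited so far: [20]
  queue [9, 35] -> pop 9, enqueue [7, 13], visited so far: [20, 9]
  queue [35, 7, 13] -> pop 35, enqueue [39], visited so far: [20, 9, 35]
  queue [7, 13, 39] -> pop 7, enqueue [none], visited so far: [20, 9, 35, 7]
  queue [13, 39] -> pop 13, enqueue [none], visited so far: [20, 9, 35, 7, 13]
  queue [39] -> pop 39, enqueue [none], visited so far: [20, 9, 35, 7, 13, 39]
Result: [20, 9, 35, 7, 13, 39]


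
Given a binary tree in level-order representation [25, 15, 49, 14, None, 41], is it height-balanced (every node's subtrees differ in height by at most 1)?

Tree (level-order array): [25, 15, 49, 14, None, 41]
Definition: a tree is height-balanced if, at every node, |h(left) - h(right)| <= 1 (empty subtree has height -1).
Bottom-up per-node check:
  node 14: h_left=-1, h_right=-1, diff=0 [OK], height=0
  node 15: h_left=0, h_right=-1, diff=1 [OK], height=1
  node 41: h_left=-1, h_right=-1, diff=0 [OK], height=0
  node 49: h_left=0, h_right=-1, diff=1 [OK], height=1
  node 25: h_left=1, h_right=1, diff=0 [OK], height=2
All nodes satisfy the balance condition.
Result: Balanced


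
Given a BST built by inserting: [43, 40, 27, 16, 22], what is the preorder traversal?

Tree insertion order: [43, 40, 27, 16, 22]
Tree (level-order array): [43, 40, None, 27, None, 16, None, None, 22]
Preorder traversal: [43, 40, 27, 16, 22]


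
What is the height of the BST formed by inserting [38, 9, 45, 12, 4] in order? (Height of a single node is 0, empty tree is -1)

Insertion order: [38, 9, 45, 12, 4]
Tree (level-order array): [38, 9, 45, 4, 12]
Compute height bottom-up (empty subtree = -1):
  height(4) = 1 + max(-1, -1) = 0
  height(12) = 1 + max(-1, -1) = 0
  height(9) = 1 + max(0, 0) = 1
  height(45) = 1 + max(-1, -1) = 0
  height(38) = 1 + max(1, 0) = 2
Height = 2


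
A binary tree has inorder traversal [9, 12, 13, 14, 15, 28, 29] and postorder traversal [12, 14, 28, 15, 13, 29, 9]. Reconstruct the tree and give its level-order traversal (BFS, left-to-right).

Inorder:   [9, 12, 13, 14, 15, 28, 29]
Postorder: [12, 14, 28, 15, 13, 29, 9]
Algorithm: postorder visits root last, so walk postorder right-to-left;
each value is the root of the current inorder slice — split it at that
value, recurse on the right subtree first, then the left.
Recursive splits:
  root=9; inorder splits into left=[], right=[12, 13, 14, 15, 28, 29]
  root=29; inorder splits into left=[12, 13, 14, 15, 28], right=[]
  root=13; inorder splits into left=[12], right=[14, 15, 28]
  root=15; inorder splits into left=[14], right=[28]
  root=28; inorder splits into left=[], right=[]
  root=14; inorder splits into left=[], right=[]
  root=12; inorder splits into left=[], right=[]
Reconstructed level-order: [9, 29, 13, 12, 15, 14, 28]


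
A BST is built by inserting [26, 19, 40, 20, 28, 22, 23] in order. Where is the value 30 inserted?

Starting tree (level order): [26, 19, 40, None, 20, 28, None, None, 22, None, None, None, 23]
Insertion path: 26 -> 40 -> 28
Result: insert 30 as right child of 28
Final tree (level order): [26, 19, 40, None, 20, 28, None, None, 22, None, 30, None, 23]


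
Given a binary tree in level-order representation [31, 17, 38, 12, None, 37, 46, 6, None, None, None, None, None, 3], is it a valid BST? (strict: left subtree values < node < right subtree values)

Level-order array: [31, 17, 38, 12, None, 37, 46, 6, None, None, None, None, None, 3]
Validate using subtree bounds (lo, hi): at each node, require lo < value < hi,
then recurse left with hi=value and right with lo=value.
Preorder trace (stopping at first violation):
  at node 31 with bounds (-inf, +inf): OK
  at node 17 with bounds (-inf, 31): OK
  at node 12 with bounds (-inf, 17): OK
  at node 6 with bounds (-inf, 12): OK
  at node 3 with bounds (-inf, 6): OK
  at node 38 with bounds (31, +inf): OK
  at node 37 with bounds (31, 38): OK
  at node 46 with bounds (38, +inf): OK
No violation found at any node.
Result: Valid BST


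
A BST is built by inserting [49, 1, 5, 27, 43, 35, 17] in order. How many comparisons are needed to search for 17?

Search path for 17: 49 -> 1 -> 5 -> 27 -> 17
Found: True
Comparisons: 5


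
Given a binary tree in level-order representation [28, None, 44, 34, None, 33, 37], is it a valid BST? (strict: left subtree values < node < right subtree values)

Level-order array: [28, None, 44, 34, None, 33, 37]
Validate using subtree bounds (lo, hi): at each node, require lo < value < hi,
then recurse left with hi=value and right with lo=value.
Preorder trace (stopping at first violation):
  at node 28 with bounds (-inf, +inf): OK
  at node 44 with bounds (28, +inf): OK
  at node 34 with bounds (28, 44): OK
  at node 33 with bounds (28, 34): OK
  at node 37 with bounds (34, 44): OK
No violation found at any node.
Result: Valid BST


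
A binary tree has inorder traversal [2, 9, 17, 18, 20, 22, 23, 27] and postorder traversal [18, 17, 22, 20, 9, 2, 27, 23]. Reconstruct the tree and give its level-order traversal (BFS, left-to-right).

Inorder:   [2, 9, 17, 18, 20, 22, 23, 27]
Postorder: [18, 17, 22, 20, 9, 2, 27, 23]
Algorithm: postorder visits root last, so walk postorder right-to-left;
each value is the root of the current inorder slice — split it at that
value, recurse on the right subtree first, then the left.
Recursive splits:
  root=23; inorder splits into left=[2, 9, 17, 18, 20, 22], right=[27]
  root=27; inorder splits into left=[], right=[]
  root=2; inorder splits into left=[], right=[9, 17, 18, 20, 22]
  root=9; inorder splits into left=[], right=[17, 18, 20, 22]
  root=20; inorder splits into left=[17, 18], right=[22]
  root=22; inorder splits into left=[], right=[]
  root=17; inorder splits into left=[], right=[18]
  root=18; inorder splits into left=[], right=[]
Reconstructed level-order: [23, 2, 27, 9, 20, 17, 22, 18]


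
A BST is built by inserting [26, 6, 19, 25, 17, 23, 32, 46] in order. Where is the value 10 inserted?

Starting tree (level order): [26, 6, 32, None, 19, None, 46, 17, 25, None, None, None, None, 23]
Insertion path: 26 -> 6 -> 19 -> 17
Result: insert 10 as left child of 17
Final tree (level order): [26, 6, 32, None, 19, None, 46, 17, 25, None, None, 10, None, 23]


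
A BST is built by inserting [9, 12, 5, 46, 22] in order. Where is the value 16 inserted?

Starting tree (level order): [9, 5, 12, None, None, None, 46, 22]
Insertion path: 9 -> 12 -> 46 -> 22
Result: insert 16 as left child of 22
Final tree (level order): [9, 5, 12, None, None, None, 46, 22, None, 16]


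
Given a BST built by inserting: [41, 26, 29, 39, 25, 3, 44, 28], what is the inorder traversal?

Tree insertion order: [41, 26, 29, 39, 25, 3, 44, 28]
Tree (level-order array): [41, 26, 44, 25, 29, None, None, 3, None, 28, 39]
Inorder traversal: [3, 25, 26, 28, 29, 39, 41, 44]


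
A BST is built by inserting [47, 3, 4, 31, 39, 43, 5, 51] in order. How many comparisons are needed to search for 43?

Search path for 43: 47 -> 3 -> 4 -> 31 -> 39 -> 43
Found: True
Comparisons: 6


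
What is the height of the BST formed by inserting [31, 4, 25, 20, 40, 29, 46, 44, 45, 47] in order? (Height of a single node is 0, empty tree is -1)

Insertion order: [31, 4, 25, 20, 40, 29, 46, 44, 45, 47]
Tree (level-order array): [31, 4, 40, None, 25, None, 46, 20, 29, 44, 47, None, None, None, None, None, 45]
Compute height bottom-up (empty subtree = -1):
  height(20) = 1 + max(-1, -1) = 0
  height(29) = 1 + max(-1, -1) = 0
  height(25) = 1 + max(0, 0) = 1
  height(4) = 1 + max(-1, 1) = 2
  height(45) = 1 + max(-1, -1) = 0
  height(44) = 1 + max(-1, 0) = 1
  height(47) = 1 + max(-1, -1) = 0
  height(46) = 1 + max(1, 0) = 2
  height(40) = 1 + max(-1, 2) = 3
  height(31) = 1 + max(2, 3) = 4
Height = 4


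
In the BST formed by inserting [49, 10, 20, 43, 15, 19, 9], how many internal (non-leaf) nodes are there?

Tree built from: [49, 10, 20, 43, 15, 19, 9]
Tree (level-order array): [49, 10, None, 9, 20, None, None, 15, 43, None, 19]
Rule: An internal node has at least one child.
Per-node child counts:
  node 49: 1 child(ren)
  node 10: 2 child(ren)
  node 9: 0 child(ren)
  node 20: 2 child(ren)
  node 15: 1 child(ren)
  node 19: 0 child(ren)
  node 43: 0 child(ren)
Matching nodes: [49, 10, 20, 15]
Count of internal (non-leaf) nodes: 4


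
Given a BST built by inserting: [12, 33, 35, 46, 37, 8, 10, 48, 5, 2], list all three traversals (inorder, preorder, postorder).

Tree insertion order: [12, 33, 35, 46, 37, 8, 10, 48, 5, 2]
Tree (level-order array): [12, 8, 33, 5, 10, None, 35, 2, None, None, None, None, 46, None, None, 37, 48]
Inorder (L, root, R): [2, 5, 8, 10, 12, 33, 35, 37, 46, 48]
Preorder (root, L, R): [12, 8, 5, 2, 10, 33, 35, 46, 37, 48]
Postorder (L, R, root): [2, 5, 10, 8, 37, 48, 46, 35, 33, 12]


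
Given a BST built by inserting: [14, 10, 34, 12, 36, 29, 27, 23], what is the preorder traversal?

Tree insertion order: [14, 10, 34, 12, 36, 29, 27, 23]
Tree (level-order array): [14, 10, 34, None, 12, 29, 36, None, None, 27, None, None, None, 23]
Preorder traversal: [14, 10, 12, 34, 29, 27, 23, 36]


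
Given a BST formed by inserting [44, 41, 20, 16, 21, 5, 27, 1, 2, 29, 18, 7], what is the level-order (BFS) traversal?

Tree insertion order: [44, 41, 20, 16, 21, 5, 27, 1, 2, 29, 18, 7]
Tree (level-order array): [44, 41, None, 20, None, 16, 21, 5, 18, None, 27, 1, 7, None, None, None, 29, None, 2]
BFS from the root, enqueuing left then right child of each popped node:
  queue [44] -> pop 44, enqueue [41], visited so far: [44]
  queue [41] -> pop 41, enqueue [20], visited so far: [44, 41]
  queue [20] -> pop 20, enqueue [16, 21], visited so far: [44, 41, 20]
  queue [16, 21] -> pop 16, enqueue [5, 18], visited so far: [44, 41, 20, 16]
  queue [21, 5, 18] -> pop 21, enqueue [27], visited so far: [44, 41, 20, 16, 21]
  queue [5, 18, 27] -> pop 5, enqueue [1, 7], visited so far: [44, 41, 20, 16, 21, 5]
  queue [18, 27, 1, 7] -> pop 18, enqueue [none], visited so far: [44, 41, 20, 16, 21, 5, 18]
  queue [27, 1, 7] -> pop 27, enqueue [29], visited so far: [44, 41, 20, 16, 21, 5, 18, 27]
  queue [1, 7, 29] -> pop 1, enqueue [2], visited so far: [44, 41, 20, 16, 21, 5, 18, 27, 1]
  queue [7, 29, 2] -> pop 7, enqueue [none], visited so far: [44, 41, 20, 16, 21, 5, 18, 27, 1, 7]
  queue [29, 2] -> pop 29, enqueue [none], visited so far: [44, 41, 20, 16, 21, 5, 18, 27, 1, 7, 29]
  queue [2] -> pop 2, enqueue [none], visited so far: [44, 41, 20, 16, 21, 5, 18, 27, 1, 7, 29, 2]
Result: [44, 41, 20, 16, 21, 5, 18, 27, 1, 7, 29, 2]


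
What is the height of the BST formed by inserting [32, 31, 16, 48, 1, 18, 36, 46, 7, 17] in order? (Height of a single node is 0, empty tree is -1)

Insertion order: [32, 31, 16, 48, 1, 18, 36, 46, 7, 17]
Tree (level-order array): [32, 31, 48, 16, None, 36, None, 1, 18, None, 46, None, 7, 17]
Compute height bottom-up (empty subtree = -1):
  height(7) = 1 + max(-1, -1) = 0
  height(1) = 1 + max(-1, 0) = 1
  height(17) = 1 + max(-1, -1) = 0
  height(18) = 1 + max(0, -1) = 1
  height(16) = 1 + max(1, 1) = 2
  height(31) = 1 + max(2, -1) = 3
  height(46) = 1 + max(-1, -1) = 0
  height(36) = 1 + max(-1, 0) = 1
  height(48) = 1 + max(1, -1) = 2
  height(32) = 1 + max(3, 2) = 4
Height = 4


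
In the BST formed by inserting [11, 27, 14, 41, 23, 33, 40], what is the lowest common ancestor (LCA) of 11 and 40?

Tree insertion order: [11, 27, 14, 41, 23, 33, 40]
Tree (level-order array): [11, None, 27, 14, 41, None, 23, 33, None, None, None, None, 40]
In a BST, the LCA of p=11, q=40 is the first node v on the
root-to-leaf path with p <= v <= q (go left if both < v, right if both > v).
Walk from root:
  at 11: 11 <= 11 <= 40, this is the LCA
LCA = 11


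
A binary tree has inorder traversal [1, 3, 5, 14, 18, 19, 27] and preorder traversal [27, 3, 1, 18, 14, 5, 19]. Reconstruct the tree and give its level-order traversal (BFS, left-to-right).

Inorder:  [1, 3, 5, 14, 18, 19, 27]
Preorder: [27, 3, 1, 18, 14, 5, 19]
Algorithm: preorder visits root first, so consume preorder in order;
for each root, split the current inorder slice at that value into
left-subtree inorder and right-subtree inorder, then recurse.
Recursive splits:
  root=27; inorder splits into left=[1, 3, 5, 14, 18, 19], right=[]
  root=3; inorder splits into left=[1], right=[5, 14, 18, 19]
  root=1; inorder splits into left=[], right=[]
  root=18; inorder splits into left=[5, 14], right=[19]
  root=14; inorder splits into left=[5], right=[]
  root=5; inorder splits into left=[], right=[]
  root=19; inorder splits into left=[], right=[]
Reconstructed level-order: [27, 3, 1, 18, 14, 19, 5]


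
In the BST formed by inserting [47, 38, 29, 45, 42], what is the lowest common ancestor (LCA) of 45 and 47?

Tree insertion order: [47, 38, 29, 45, 42]
Tree (level-order array): [47, 38, None, 29, 45, None, None, 42]
In a BST, the LCA of p=45, q=47 is the first node v on the
root-to-leaf path with p <= v <= q (go left if both < v, right if both > v).
Walk from root:
  at 47: 45 <= 47 <= 47, this is the LCA
LCA = 47


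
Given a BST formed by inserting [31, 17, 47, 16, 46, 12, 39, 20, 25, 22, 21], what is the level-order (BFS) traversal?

Tree insertion order: [31, 17, 47, 16, 46, 12, 39, 20, 25, 22, 21]
Tree (level-order array): [31, 17, 47, 16, 20, 46, None, 12, None, None, 25, 39, None, None, None, 22, None, None, None, 21]
BFS from the root, enqueuing left then right child of each popped node:
  queue [31] -> pop 31, enqueue [17, 47], visited so far: [31]
  queue [17, 47] -> pop 17, enqueue [16, 20], visited so far: [31, 17]
  queue [47, 16, 20] -> pop 47, enqueue [46], visited so far: [31, 17, 47]
  queue [16, 20, 46] -> pop 16, enqueue [12], visited so far: [31, 17, 47, 16]
  queue [20, 46, 12] -> pop 20, enqueue [25], visited so far: [31, 17, 47, 16, 20]
  queue [46, 12, 25] -> pop 46, enqueue [39], visited so far: [31, 17, 47, 16, 20, 46]
  queue [12, 25, 39] -> pop 12, enqueue [none], visited so far: [31, 17, 47, 16, 20, 46, 12]
  queue [25, 39] -> pop 25, enqueue [22], visited so far: [31, 17, 47, 16, 20, 46, 12, 25]
  queue [39, 22] -> pop 39, enqueue [none], visited so far: [31, 17, 47, 16, 20, 46, 12, 25, 39]
  queue [22] -> pop 22, enqueue [21], visited so far: [31, 17, 47, 16, 20, 46, 12, 25, 39, 22]
  queue [21] -> pop 21, enqueue [none], visited so far: [31, 17, 47, 16, 20, 46, 12, 25, 39, 22, 21]
Result: [31, 17, 47, 16, 20, 46, 12, 25, 39, 22, 21]


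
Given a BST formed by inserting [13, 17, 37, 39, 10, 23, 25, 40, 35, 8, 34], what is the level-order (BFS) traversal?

Tree insertion order: [13, 17, 37, 39, 10, 23, 25, 40, 35, 8, 34]
Tree (level-order array): [13, 10, 17, 8, None, None, 37, None, None, 23, 39, None, 25, None, 40, None, 35, None, None, 34]
BFS from the root, enqueuing left then right child of each popped node:
  queue [13] -> pop 13, enqueue [10, 17], visited so far: [13]
  queue [10, 17] -> pop 10, enqueue [8], visited so far: [13, 10]
  queue [17, 8] -> pop 17, enqueue [37], visited so far: [13, 10, 17]
  queue [8, 37] -> pop 8, enqueue [none], visited so far: [13, 10, 17, 8]
  queue [37] -> pop 37, enqueue [23, 39], visited so far: [13, 10, 17, 8, 37]
  queue [23, 39] -> pop 23, enqueue [25], visited so far: [13, 10, 17, 8, 37, 23]
  queue [39, 25] -> pop 39, enqueue [40], visited so far: [13, 10, 17, 8, 37, 23, 39]
  queue [25, 40] -> pop 25, enqueue [35], visited so far: [13, 10, 17, 8, 37, 23, 39, 25]
  queue [40, 35] -> pop 40, enqueue [none], visited so far: [13, 10, 17, 8, 37, 23, 39, 25, 40]
  queue [35] -> pop 35, enqueue [34], visited so far: [13, 10, 17, 8, 37, 23, 39, 25, 40, 35]
  queue [34] -> pop 34, enqueue [none], visited so far: [13, 10, 17, 8, 37, 23, 39, 25, 40, 35, 34]
Result: [13, 10, 17, 8, 37, 23, 39, 25, 40, 35, 34]


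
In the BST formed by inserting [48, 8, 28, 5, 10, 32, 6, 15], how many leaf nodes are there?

Tree built from: [48, 8, 28, 5, 10, 32, 6, 15]
Tree (level-order array): [48, 8, None, 5, 28, None, 6, 10, 32, None, None, None, 15]
Rule: A leaf has 0 children.
Per-node child counts:
  node 48: 1 child(ren)
  node 8: 2 child(ren)
  node 5: 1 child(ren)
  node 6: 0 child(ren)
  node 28: 2 child(ren)
  node 10: 1 child(ren)
  node 15: 0 child(ren)
  node 32: 0 child(ren)
Matching nodes: [6, 15, 32]
Count of leaf nodes: 3


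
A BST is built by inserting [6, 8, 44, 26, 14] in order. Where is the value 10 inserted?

Starting tree (level order): [6, None, 8, None, 44, 26, None, 14]
Insertion path: 6 -> 8 -> 44 -> 26 -> 14
Result: insert 10 as left child of 14
Final tree (level order): [6, None, 8, None, 44, 26, None, 14, None, 10]


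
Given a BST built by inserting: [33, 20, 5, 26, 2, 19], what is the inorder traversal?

Tree insertion order: [33, 20, 5, 26, 2, 19]
Tree (level-order array): [33, 20, None, 5, 26, 2, 19]
Inorder traversal: [2, 5, 19, 20, 26, 33]


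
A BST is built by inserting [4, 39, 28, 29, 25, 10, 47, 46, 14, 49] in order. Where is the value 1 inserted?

Starting tree (level order): [4, None, 39, 28, 47, 25, 29, 46, 49, 10, None, None, None, None, None, None, None, None, 14]
Insertion path: 4
Result: insert 1 as left child of 4
Final tree (level order): [4, 1, 39, None, None, 28, 47, 25, 29, 46, 49, 10, None, None, None, None, None, None, None, None, 14]


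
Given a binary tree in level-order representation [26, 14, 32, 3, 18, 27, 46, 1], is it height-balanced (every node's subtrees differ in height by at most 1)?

Tree (level-order array): [26, 14, 32, 3, 18, 27, 46, 1]
Definition: a tree is height-balanced if, at every node, |h(left) - h(right)| <= 1 (empty subtree has height -1).
Bottom-up per-node check:
  node 1: h_left=-1, h_right=-1, diff=0 [OK], height=0
  node 3: h_left=0, h_right=-1, diff=1 [OK], height=1
  node 18: h_left=-1, h_right=-1, diff=0 [OK], height=0
  node 14: h_left=1, h_right=0, diff=1 [OK], height=2
  node 27: h_left=-1, h_right=-1, diff=0 [OK], height=0
  node 46: h_left=-1, h_right=-1, diff=0 [OK], height=0
  node 32: h_left=0, h_right=0, diff=0 [OK], height=1
  node 26: h_left=2, h_right=1, diff=1 [OK], height=3
All nodes satisfy the balance condition.
Result: Balanced


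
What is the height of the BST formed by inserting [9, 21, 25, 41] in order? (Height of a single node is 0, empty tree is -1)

Insertion order: [9, 21, 25, 41]
Tree (level-order array): [9, None, 21, None, 25, None, 41]
Compute height bottom-up (empty subtree = -1):
  height(41) = 1 + max(-1, -1) = 0
  height(25) = 1 + max(-1, 0) = 1
  height(21) = 1 + max(-1, 1) = 2
  height(9) = 1 + max(-1, 2) = 3
Height = 3


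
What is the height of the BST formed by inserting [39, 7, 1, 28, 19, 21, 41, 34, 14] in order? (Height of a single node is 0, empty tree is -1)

Insertion order: [39, 7, 1, 28, 19, 21, 41, 34, 14]
Tree (level-order array): [39, 7, 41, 1, 28, None, None, None, None, 19, 34, 14, 21]
Compute height bottom-up (empty subtree = -1):
  height(1) = 1 + max(-1, -1) = 0
  height(14) = 1 + max(-1, -1) = 0
  height(21) = 1 + max(-1, -1) = 0
  height(19) = 1 + max(0, 0) = 1
  height(34) = 1 + max(-1, -1) = 0
  height(28) = 1 + max(1, 0) = 2
  height(7) = 1 + max(0, 2) = 3
  height(41) = 1 + max(-1, -1) = 0
  height(39) = 1 + max(3, 0) = 4
Height = 4


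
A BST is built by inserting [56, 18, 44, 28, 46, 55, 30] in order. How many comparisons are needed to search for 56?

Search path for 56: 56
Found: True
Comparisons: 1


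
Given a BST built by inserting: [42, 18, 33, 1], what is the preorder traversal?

Tree insertion order: [42, 18, 33, 1]
Tree (level-order array): [42, 18, None, 1, 33]
Preorder traversal: [42, 18, 1, 33]


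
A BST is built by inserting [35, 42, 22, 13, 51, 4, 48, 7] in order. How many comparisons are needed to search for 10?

Search path for 10: 35 -> 22 -> 13 -> 4 -> 7
Found: False
Comparisons: 5


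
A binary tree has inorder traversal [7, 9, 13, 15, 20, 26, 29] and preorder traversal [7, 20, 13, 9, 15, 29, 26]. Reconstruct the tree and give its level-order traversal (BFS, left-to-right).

Inorder:  [7, 9, 13, 15, 20, 26, 29]
Preorder: [7, 20, 13, 9, 15, 29, 26]
Algorithm: preorder visits root first, so consume preorder in order;
for each root, split the current inorder slice at that value into
left-subtree inorder and right-subtree inorder, then recurse.
Recursive splits:
  root=7; inorder splits into left=[], right=[9, 13, 15, 20, 26, 29]
  root=20; inorder splits into left=[9, 13, 15], right=[26, 29]
  root=13; inorder splits into left=[9], right=[15]
  root=9; inorder splits into left=[], right=[]
  root=15; inorder splits into left=[], right=[]
  root=29; inorder splits into left=[26], right=[]
  root=26; inorder splits into left=[], right=[]
Reconstructed level-order: [7, 20, 13, 29, 9, 15, 26]


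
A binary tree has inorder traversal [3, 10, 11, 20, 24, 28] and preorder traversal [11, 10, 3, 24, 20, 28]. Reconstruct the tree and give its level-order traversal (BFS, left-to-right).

Inorder:  [3, 10, 11, 20, 24, 28]
Preorder: [11, 10, 3, 24, 20, 28]
Algorithm: preorder visits root first, so consume preorder in order;
for each root, split the current inorder slice at that value into
left-subtree inorder and right-subtree inorder, then recurse.
Recursive splits:
  root=11; inorder splits into left=[3, 10], right=[20, 24, 28]
  root=10; inorder splits into left=[3], right=[]
  root=3; inorder splits into left=[], right=[]
  root=24; inorder splits into left=[20], right=[28]
  root=20; inorder splits into left=[], right=[]
  root=28; inorder splits into left=[], right=[]
Reconstructed level-order: [11, 10, 24, 3, 20, 28]


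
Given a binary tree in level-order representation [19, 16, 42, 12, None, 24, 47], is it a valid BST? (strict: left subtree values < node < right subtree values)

Level-order array: [19, 16, 42, 12, None, 24, 47]
Validate using subtree bounds (lo, hi): at each node, require lo < value < hi,
then recurse left with hi=value and right with lo=value.
Preorder trace (stopping at first violation):
  at node 19 with bounds (-inf, +inf): OK
  at node 16 with bounds (-inf, 19): OK
  at node 12 with bounds (-inf, 16): OK
  at node 42 with bounds (19, +inf): OK
  at node 24 with bounds (19, 42): OK
  at node 47 with bounds (42, +inf): OK
No violation found at any node.
Result: Valid BST


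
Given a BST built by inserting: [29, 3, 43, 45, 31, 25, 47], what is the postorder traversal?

Tree insertion order: [29, 3, 43, 45, 31, 25, 47]
Tree (level-order array): [29, 3, 43, None, 25, 31, 45, None, None, None, None, None, 47]
Postorder traversal: [25, 3, 31, 47, 45, 43, 29]


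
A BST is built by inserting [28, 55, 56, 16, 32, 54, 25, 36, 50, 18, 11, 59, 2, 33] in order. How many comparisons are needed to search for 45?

Search path for 45: 28 -> 55 -> 32 -> 54 -> 36 -> 50
Found: False
Comparisons: 6


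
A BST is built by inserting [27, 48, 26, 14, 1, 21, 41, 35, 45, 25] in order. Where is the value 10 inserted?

Starting tree (level order): [27, 26, 48, 14, None, 41, None, 1, 21, 35, 45, None, None, None, 25]
Insertion path: 27 -> 26 -> 14 -> 1
Result: insert 10 as right child of 1
Final tree (level order): [27, 26, 48, 14, None, 41, None, 1, 21, 35, 45, None, 10, None, 25]


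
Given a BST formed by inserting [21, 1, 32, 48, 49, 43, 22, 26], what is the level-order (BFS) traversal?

Tree insertion order: [21, 1, 32, 48, 49, 43, 22, 26]
Tree (level-order array): [21, 1, 32, None, None, 22, 48, None, 26, 43, 49]
BFS from the root, enqueuing left then right child of each popped node:
  queue [21] -> pop 21, enqueue [1, 32], visited so far: [21]
  queue [1, 32] -> pop 1, enqueue [none], visited so far: [21, 1]
  queue [32] -> pop 32, enqueue [22, 48], visited so far: [21, 1, 32]
  queue [22, 48] -> pop 22, enqueue [26], visited so far: [21, 1, 32, 22]
  queue [48, 26] -> pop 48, enqueue [43, 49], visited so far: [21, 1, 32, 22, 48]
  queue [26, 43, 49] -> pop 26, enqueue [none], visited so far: [21, 1, 32, 22, 48, 26]
  queue [43, 49] -> pop 43, enqueue [none], visited so far: [21, 1, 32, 22, 48, 26, 43]
  queue [49] -> pop 49, enqueue [none], visited so far: [21, 1, 32, 22, 48, 26, 43, 49]
Result: [21, 1, 32, 22, 48, 26, 43, 49]


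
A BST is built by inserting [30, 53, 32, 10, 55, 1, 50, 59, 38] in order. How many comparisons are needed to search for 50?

Search path for 50: 30 -> 53 -> 32 -> 50
Found: True
Comparisons: 4


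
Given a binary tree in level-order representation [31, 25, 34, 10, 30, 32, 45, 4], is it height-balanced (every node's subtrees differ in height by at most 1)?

Tree (level-order array): [31, 25, 34, 10, 30, 32, 45, 4]
Definition: a tree is height-balanced if, at every node, |h(left) - h(right)| <= 1 (empty subtree has height -1).
Bottom-up per-node check:
  node 4: h_left=-1, h_right=-1, diff=0 [OK], height=0
  node 10: h_left=0, h_right=-1, diff=1 [OK], height=1
  node 30: h_left=-1, h_right=-1, diff=0 [OK], height=0
  node 25: h_left=1, h_right=0, diff=1 [OK], height=2
  node 32: h_left=-1, h_right=-1, diff=0 [OK], height=0
  node 45: h_left=-1, h_right=-1, diff=0 [OK], height=0
  node 34: h_left=0, h_right=0, diff=0 [OK], height=1
  node 31: h_left=2, h_right=1, diff=1 [OK], height=3
All nodes satisfy the balance condition.
Result: Balanced


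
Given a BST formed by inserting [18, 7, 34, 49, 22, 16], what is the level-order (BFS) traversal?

Tree insertion order: [18, 7, 34, 49, 22, 16]
Tree (level-order array): [18, 7, 34, None, 16, 22, 49]
BFS from the root, enqueuing left then right child of each popped node:
  queue [18] -> pop 18, enqueue [7, 34], visited so far: [18]
  queue [7, 34] -> pop 7, enqueue [16], visited so far: [18, 7]
  queue [34, 16] -> pop 34, enqueue [22, 49], visited so far: [18, 7, 34]
  queue [16, 22, 49] -> pop 16, enqueue [none], visited so far: [18, 7, 34, 16]
  queue [22, 49] -> pop 22, enqueue [none], visited so far: [18, 7, 34, 16, 22]
  queue [49] -> pop 49, enqueue [none], visited so far: [18, 7, 34, 16, 22, 49]
Result: [18, 7, 34, 16, 22, 49]


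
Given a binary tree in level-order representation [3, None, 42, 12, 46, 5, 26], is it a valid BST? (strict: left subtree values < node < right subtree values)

Level-order array: [3, None, 42, 12, 46, 5, 26]
Validate using subtree bounds (lo, hi): at each node, require lo < value < hi,
then recurse left with hi=value and right with lo=value.
Preorder trace (stopping at first violation):
  at node 3 with bounds (-inf, +inf): OK
  at node 42 with bounds (3, +inf): OK
  at node 12 with bounds (3, 42): OK
  at node 5 with bounds (3, 12): OK
  at node 26 with bounds (12, 42): OK
  at node 46 with bounds (42, +inf): OK
No violation found at any node.
Result: Valid BST


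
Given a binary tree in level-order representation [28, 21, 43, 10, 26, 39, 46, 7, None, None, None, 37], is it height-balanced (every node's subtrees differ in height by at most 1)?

Tree (level-order array): [28, 21, 43, 10, 26, 39, 46, 7, None, None, None, 37]
Definition: a tree is height-balanced if, at every node, |h(left) - h(right)| <= 1 (empty subtree has height -1).
Bottom-up per-node check:
  node 7: h_left=-1, h_right=-1, diff=0 [OK], height=0
  node 10: h_left=0, h_right=-1, diff=1 [OK], height=1
  node 26: h_left=-1, h_right=-1, diff=0 [OK], height=0
  node 21: h_left=1, h_right=0, diff=1 [OK], height=2
  node 37: h_left=-1, h_right=-1, diff=0 [OK], height=0
  node 39: h_left=0, h_right=-1, diff=1 [OK], height=1
  node 46: h_left=-1, h_right=-1, diff=0 [OK], height=0
  node 43: h_left=1, h_right=0, diff=1 [OK], height=2
  node 28: h_left=2, h_right=2, diff=0 [OK], height=3
All nodes satisfy the balance condition.
Result: Balanced


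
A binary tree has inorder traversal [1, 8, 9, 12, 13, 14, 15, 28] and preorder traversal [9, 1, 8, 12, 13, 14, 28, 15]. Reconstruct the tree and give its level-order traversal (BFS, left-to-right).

Inorder:  [1, 8, 9, 12, 13, 14, 15, 28]
Preorder: [9, 1, 8, 12, 13, 14, 28, 15]
Algorithm: preorder visits root first, so consume preorder in order;
for each root, split the current inorder slice at that value into
left-subtree inorder and right-subtree inorder, then recurse.
Recursive splits:
  root=9; inorder splits into left=[1, 8], right=[12, 13, 14, 15, 28]
  root=1; inorder splits into left=[], right=[8]
  root=8; inorder splits into left=[], right=[]
  root=12; inorder splits into left=[], right=[13, 14, 15, 28]
  root=13; inorder splits into left=[], right=[14, 15, 28]
  root=14; inorder splits into left=[], right=[15, 28]
  root=28; inorder splits into left=[15], right=[]
  root=15; inorder splits into left=[], right=[]
Reconstructed level-order: [9, 1, 12, 8, 13, 14, 28, 15]


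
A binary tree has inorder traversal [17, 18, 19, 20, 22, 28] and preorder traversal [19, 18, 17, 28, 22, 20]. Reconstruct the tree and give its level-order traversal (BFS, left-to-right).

Inorder:  [17, 18, 19, 20, 22, 28]
Preorder: [19, 18, 17, 28, 22, 20]
Algorithm: preorder visits root first, so consume preorder in order;
for each root, split the current inorder slice at that value into
left-subtree inorder and right-subtree inorder, then recurse.
Recursive splits:
  root=19; inorder splits into left=[17, 18], right=[20, 22, 28]
  root=18; inorder splits into left=[17], right=[]
  root=17; inorder splits into left=[], right=[]
  root=28; inorder splits into left=[20, 22], right=[]
  root=22; inorder splits into left=[20], right=[]
  root=20; inorder splits into left=[], right=[]
Reconstructed level-order: [19, 18, 28, 17, 22, 20]


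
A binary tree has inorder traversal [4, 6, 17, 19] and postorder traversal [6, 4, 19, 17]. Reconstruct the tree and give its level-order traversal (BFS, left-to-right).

Inorder:   [4, 6, 17, 19]
Postorder: [6, 4, 19, 17]
Algorithm: postorder visits root last, so walk postorder right-to-left;
each value is the root of the current inorder slice — split it at that
value, recurse on the right subtree first, then the left.
Recursive splits:
  root=17; inorder splits into left=[4, 6], right=[19]
  root=19; inorder splits into left=[], right=[]
  root=4; inorder splits into left=[], right=[6]
  root=6; inorder splits into left=[], right=[]
Reconstructed level-order: [17, 4, 19, 6]


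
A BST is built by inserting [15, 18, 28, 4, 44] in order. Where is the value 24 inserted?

Starting tree (level order): [15, 4, 18, None, None, None, 28, None, 44]
Insertion path: 15 -> 18 -> 28
Result: insert 24 as left child of 28
Final tree (level order): [15, 4, 18, None, None, None, 28, 24, 44]


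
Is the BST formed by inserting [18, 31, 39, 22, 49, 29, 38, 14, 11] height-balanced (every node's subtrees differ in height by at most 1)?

Tree (level-order array): [18, 14, 31, 11, None, 22, 39, None, None, None, 29, 38, 49]
Definition: a tree is height-balanced if, at every node, |h(left) - h(right)| <= 1 (empty subtree has height -1).
Bottom-up per-node check:
  node 11: h_left=-1, h_right=-1, diff=0 [OK], height=0
  node 14: h_left=0, h_right=-1, diff=1 [OK], height=1
  node 29: h_left=-1, h_right=-1, diff=0 [OK], height=0
  node 22: h_left=-1, h_right=0, diff=1 [OK], height=1
  node 38: h_left=-1, h_right=-1, diff=0 [OK], height=0
  node 49: h_left=-1, h_right=-1, diff=0 [OK], height=0
  node 39: h_left=0, h_right=0, diff=0 [OK], height=1
  node 31: h_left=1, h_right=1, diff=0 [OK], height=2
  node 18: h_left=1, h_right=2, diff=1 [OK], height=3
All nodes satisfy the balance condition.
Result: Balanced


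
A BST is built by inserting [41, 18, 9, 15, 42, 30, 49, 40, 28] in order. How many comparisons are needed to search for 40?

Search path for 40: 41 -> 18 -> 30 -> 40
Found: True
Comparisons: 4


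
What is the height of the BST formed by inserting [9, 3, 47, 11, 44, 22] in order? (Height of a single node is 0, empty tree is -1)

Insertion order: [9, 3, 47, 11, 44, 22]
Tree (level-order array): [9, 3, 47, None, None, 11, None, None, 44, 22]
Compute height bottom-up (empty subtree = -1):
  height(3) = 1 + max(-1, -1) = 0
  height(22) = 1 + max(-1, -1) = 0
  height(44) = 1 + max(0, -1) = 1
  height(11) = 1 + max(-1, 1) = 2
  height(47) = 1 + max(2, -1) = 3
  height(9) = 1 + max(0, 3) = 4
Height = 4


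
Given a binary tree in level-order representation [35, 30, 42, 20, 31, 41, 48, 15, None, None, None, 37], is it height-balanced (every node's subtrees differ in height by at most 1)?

Tree (level-order array): [35, 30, 42, 20, 31, 41, 48, 15, None, None, None, 37]
Definition: a tree is height-balanced if, at every node, |h(left) - h(right)| <= 1 (empty subtree has height -1).
Bottom-up per-node check:
  node 15: h_left=-1, h_right=-1, diff=0 [OK], height=0
  node 20: h_left=0, h_right=-1, diff=1 [OK], height=1
  node 31: h_left=-1, h_right=-1, diff=0 [OK], height=0
  node 30: h_left=1, h_right=0, diff=1 [OK], height=2
  node 37: h_left=-1, h_right=-1, diff=0 [OK], height=0
  node 41: h_left=0, h_right=-1, diff=1 [OK], height=1
  node 48: h_left=-1, h_right=-1, diff=0 [OK], height=0
  node 42: h_left=1, h_right=0, diff=1 [OK], height=2
  node 35: h_left=2, h_right=2, diff=0 [OK], height=3
All nodes satisfy the balance condition.
Result: Balanced


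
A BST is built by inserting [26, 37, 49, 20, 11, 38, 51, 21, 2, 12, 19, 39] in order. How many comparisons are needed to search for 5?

Search path for 5: 26 -> 20 -> 11 -> 2
Found: False
Comparisons: 4


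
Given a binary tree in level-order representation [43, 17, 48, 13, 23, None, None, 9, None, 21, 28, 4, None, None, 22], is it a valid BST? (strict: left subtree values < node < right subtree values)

Level-order array: [43, 17, 48, 13, 23, None, None, 9, None, 21, 28, 4, None, None, 22]
Validate using subtree bounds (lo, hi): at each node, require lo < value < hi,
then recurse left with hi=value and right with lo=value.
Preorder trace (stopping at first violation):
  at node 43 with bounds (-inf, +inf): OK
  at node 17 with bounds (-inf, 43): OK
  at node 13 with bounds (-inf, 17): OK
  at node 9 with bounds (-inf, 13): OK
  at node 4 with bounds (-inf, 9): OK
  at node 23 with bounds (17, 43): OK
  at node 21 with bounds (17, 23): OK
  at node 22 with bounds (21, 23): OK
  at node 28 with bounds (23, 43): OK
  at node 48 with bounds (43, +inf): OK
No violation found at any node.
Result: Valid BST


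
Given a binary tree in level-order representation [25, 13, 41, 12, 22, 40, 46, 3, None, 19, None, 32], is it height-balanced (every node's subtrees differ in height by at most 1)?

Tree (level-order array): [25, 13, 41, 12, 22, 40, 46, 3, None, 19, None, 32]
Definition: a tree is height-balanced if, at every node, |h(left) - h(right)| <= 1 (empty subtree has height -1).
Bottom-up per-node check:
  node 3: h_left=-1, h_right=-1, diff=0 [OK], height=0
  node 12: h_left=0, h_right=-1, diff=1 [OK], height=1
  node 19: h_left=-1, h_right=-1, diff=0 [OK], height=0
  node 22: h_left=0, h_right=-1, diff=1 [OK], height=1
  node 13: h_left=1, h_right=1, diff=0 [OK], height=2
  node 32: h_left=-1, h_right=-1, diff=0 [OK], height=0
  node 40: h_left=0, h_right=-1, diff=1 [OK], height=1
  node 46: h_left=-1, h_right=-1, diff=0 [OK], height=0
  node 41: h_left=1, h_right=0, diff=1 [OK], height=2
  node 25: h_left=2, h_right=2, diff=0 [OK], height=3
All nodes satisfy the balance condition.
Result: Balanced


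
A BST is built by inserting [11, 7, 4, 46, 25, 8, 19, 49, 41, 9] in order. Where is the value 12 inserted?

Starting tree (level order): [11, 7, 46, 4, 8, 25, 49, None, None, None, 9, 19, 41]
Insertion path: 11 -> 46 -> 25 -> 19
Result: insert 12 as left child of 19
Final tree (level order): [11, 7, 46, 4, 8, 25, 49, None, None, None, 9, 19, 41, None, None, None, None, 12]


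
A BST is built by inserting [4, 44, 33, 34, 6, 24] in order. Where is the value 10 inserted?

Starting tree (level order): [4, None, 44, 33, None, 6, 34, None, 24]
Insertion path: 4 -> 44 -> 33 -> 6 -> 24
Result: insert 10 as left child of 24
Final tree (level order): [4, None, 44, 33, None, 6, 34, None, 24, None, None, 10]


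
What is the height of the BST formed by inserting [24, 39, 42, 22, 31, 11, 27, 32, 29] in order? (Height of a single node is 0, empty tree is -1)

Insertion order: [24, 39, 42, 22, 31, 11, 27, 32, 29]
Tree (level-order array): [24, 22, 39, 11, None, 31, 42, None, None, 27, 32, None, None, None, 29]
Compute height bottom-up (empty subtree = -1):
  height(11) = 1 + max(-1, -1) = 0
  height(22) = 1 + max(0, -1) = 1
  height(29) = 1 + max(-1, -1) = 0
  height(27) = 1 + max(-1, 0) = 1
  height(32) = 1 + max(-1, -1) = 0
  height(31) = 1 + max(1, 0) = 2
  height(42) = 1 + max(-1, -1) = 0
  height(39) = 1 + max(2, 0) = 3
  height(24) = 1 + max(1, 3) = 4
Height = 4


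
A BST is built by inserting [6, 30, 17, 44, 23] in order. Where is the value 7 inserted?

Starting tree (level order): [6, None, 30, 17, 44, None, 23]
Insertion path: 6 -> 30 -> 17
Result: insert 7 as left child of 17
Final tree (level order): [6, None, 30, 17, 44, 7, 23]


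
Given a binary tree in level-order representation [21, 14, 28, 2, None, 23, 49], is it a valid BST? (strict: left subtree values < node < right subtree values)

Level-order array: [21, 14, 28, 2, None, 23, 49]
Validate using subtree bounds (lo, hi): at each node, require lo < value < hi,
then recurse left with hi=value and right with lo=value.
Preorder trace (stopping at first violation):
  at node 21 with bounds (-inf, +inf): OK
  at node 14 with bounds (-inf, 21): OK
  at node 2 with bounds (-inf, 14): OK
  at node 28 with bounds (21, +inf): OK
  at node 23 with bounds (21, 28): OK
  at node 49 with bounds (28, +inf): OK
No violation found at any node.
Result: Valid BST


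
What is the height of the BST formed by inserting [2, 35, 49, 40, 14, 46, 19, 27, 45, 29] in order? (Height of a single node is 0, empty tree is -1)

Insertion order: [2, 35, 49, 40, 14, 46, 19, 27, 45, 29]
Tree (level-order array): [2, None, 35, 14, 49, None, 19, 40, None, None, 27, None, 46, None, 29, 45]
Compute height bottom-up (empty subtree = -1):
  height(29) = 1 + max(-1, -1) = 0
  height(27) = 1 + max(-1, 0) = 1
  height(19) = 1 + max(-1, 1) = 2
  height(14) = 1 + max(-1, 2) = 3
  height(45) = 1 + max(-1, -1) = 0
  height(46) = 1 + max(0, -1) = 1
  height(40) = 1 + max(-1, 1) = 2
  height(49) = 1 + max(2, -1) = 3
  height(35) = 1 + max(3, 3) = 4
  height(2) = 1 + max(-1, 4) = 5
Height = 5


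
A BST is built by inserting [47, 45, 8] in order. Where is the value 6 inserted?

Starting tree (level order): [47, 45, None, 8]
Insertion path: 47 -> 45 -> 8
Result: insert 6 as left child of 8
Final tree (level order): [47, 45, None, 8, None, 6]


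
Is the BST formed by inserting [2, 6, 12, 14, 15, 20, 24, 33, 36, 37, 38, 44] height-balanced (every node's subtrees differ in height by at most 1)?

Tree (level-order array): [2, None, 6, None, 12, None, 14, None, 15, None, 20, None, 24, None, 33, None, 36, None, 37, None, 38, None, 44]
Definition: a tree is height-balanced if, at every node, |h(left) - h(right)| <= 1 (empty subtree has height -1).
Bottom-up per-node check:
  node 44: h_left=-1, h_right=-1, diff=0 [OK], height=0
  node 38: h_left=-1, h_right=0, diff=1 [OK], height=1
  node 37: h_left=-1, h_right=1, diff=2 [FAIL (|-1-1|=2 > 1)], height=2
  node 36: h_left=-1, h_right=2, diff=3 [FAIL (|-1-2|=3 > 1)], height=3
  node 33: h_left=-1, h_right=3, diff=4 [FAIL (|-1-3|=4 > 1)], height=4
  node 24: h_left=-1, h_right=4, diff=5 [FAIL (|-1-4|=5 > 1)], height=5
  node 20: h_left=-1, h_right=5, diff=6 [FAIL (|-1-5|=6 > 1)], height=6
  node 15: h_left=-1, h_right=6, diff=7 [FAIL (|-1-6|=7 > 1)], height=7
  node 14: h_left=-1, h_right=7, diff=8 [FAIL (|-1-7|=8 > 1)], height=8
  node 12: h_left=-1, h_right=8, diff=9 [FAIL (|-1-8|=9 > 1)], height=9
  node 6: h_left=-1, h_right=9, diff=10 [FAIL (|-1-9|=10 > 1)], height=10
  node 2: h_left=-1, h_right=10, diff=11 [FAIL (|-1-10|=11 > 1)], height=11
Node 37 violates the condition: |-1 - 1| = 2 > 1.
Result: Not balanced


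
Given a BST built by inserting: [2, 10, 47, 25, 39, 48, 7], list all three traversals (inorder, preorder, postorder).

Tree insertion order: [2, 10, 47, 25, 39, 48, 7]
Tree (level-order array): [2, None, 10, 7, 47, None, None, 25, 48, None, 39]
Inorder (L, root, R): [2, 7, 10, 25, 39, 47, 48]
Preorder (root, L, R): [2, 10, 7, 47, 25, 39, 48]
Postorder (L, R, root): [7, 39, 25, 48, 47, 10, 2]
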